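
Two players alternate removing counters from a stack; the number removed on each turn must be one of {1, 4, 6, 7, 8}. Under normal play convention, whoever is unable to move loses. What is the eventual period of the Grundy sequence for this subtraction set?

14

G(0) = 0
G(1) = mex{0} = 1
G(2) = mex{1} = 0
G(3) = mex{0} = 1
G(4) = mex{1,0} = 2
G(5) = mex{2,1} = 0
G(6) = mex{0,0,0} = 1
G(7) = mex{1,1,1,0} = 2
G(8) = mex{2,2,0,1,0} = 3
G(9) = mex{3,0,1,0,1} = 2
G(10) = mex{2,1,2,1,0} = 3
G(11) = mex{3,2,0,2,1} = 4
G(12) = mex{4,3,1,0,2} = 5
G(13) = mex{5,2,2,1,0} = 3
G(14) = mex{3,3,3,2,1} = 0
G(15) = mex{0,4,2,3,2} = 1
G(16) = mex{1,5,3,2,3} = 0
G(17) = mex{0,3,4,3,2} = 1
G(18) = mex{1,0,5,4,3} = 2
G(19) = mex{2,1,3,5,4} = 0
G(20) = mex{0,0,0,3,5} = 1
G(21) = mex{1,1,1,0,3} = 2
G(22) = mex{2,2,0,1,0} = 3
G(23) = mex{3,0,1,0,1} = 2
G(24) = mex{2,1,2,1,0} = 3
G(25) = mex{3,2,0,2,1} = 4
G(26) = mex{4,3,1,0,2} = 5
G(27) = mex{5,2,2,1,0} = 3
G(28) = mex{3,3,3,2,1} = 0
G(29) = mex{0,4,2,3,2} = 1
G(n+14) = G(n) holds for n = 0,…,7 (a full window of length max(S) = 8), so the sequence is purely periodic with period 14.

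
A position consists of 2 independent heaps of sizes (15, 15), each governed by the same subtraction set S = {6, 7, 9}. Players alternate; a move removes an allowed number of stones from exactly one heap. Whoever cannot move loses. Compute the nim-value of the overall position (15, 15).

0

All heaps use S = {6, 7, 9}:
n :  0  1  2  3  4  5  6  7  8  9 10 11 12 13 14 15
G :  0  0  0  0  0  0  1  1  1  1  1  1  2  2  2  0
Heap A: G(15) = 0.
Heap B: G(15) = 0.
Combined Grundy value = 0 ⊕ 0 = 0.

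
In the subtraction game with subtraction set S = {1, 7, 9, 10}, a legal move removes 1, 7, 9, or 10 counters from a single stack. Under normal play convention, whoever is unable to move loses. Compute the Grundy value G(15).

3

G(0) = 0
G(1) = mex{0} = 1
G(2) = mex{1} = 0
G(3) = mex{0} = 1
G(4) = mex{1} = 0
G(5) = mex{0} = 1
G(6) = mex{1} = 0
G(7) = mex{0,0} = 1
G(8) = mex{1,1} = 0
G(9) = mex{0,0,0} = 1
G(10) = mex{1,1,1,0} = 2
G(11) = mex{2,0,0,1} = 3
G(12) = mex{3,1,1,0} = 2
G(13) = mex{2,0,0,1} = 3
G(14) = mex{3,1,1,0} = 2
G(15) = mex{2,0,0,1} = 3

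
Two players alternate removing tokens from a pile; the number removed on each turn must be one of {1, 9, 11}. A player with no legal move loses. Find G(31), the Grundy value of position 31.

1

n :  0  1  2  3  4  5  6  7  8  9 10 11 12 13 14 15 16 17 18 19 20 21 22 23 24 25 26 27 28 29 30 31
G :  0  1  0  1  0  1  0  1  0  1  0  1  0  1  0  1  0  1  0  1  0  1  0  1  0  1  0  1  0  1  0  1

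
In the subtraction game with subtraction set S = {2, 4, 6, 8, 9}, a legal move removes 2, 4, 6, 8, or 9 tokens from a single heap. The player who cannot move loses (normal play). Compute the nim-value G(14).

G(0) = 0
G(1) = mex{} = 0
G(2) = mex{0} = 1
G(3) = mex{0} = 1
G(4) = mex{1,0} = 2
G(5) = mex{1,0} = 2
G(6) = mex{2,1,0} = 3
G(7) = mex{2,1,0} = 3
G(8) = mex{3,2,1,0} = 4
G(9) = mex{3,2,1,0,0} = 4
G(10) = mex{4,3,2,1,0} = 5
G(11) = mex{4,3,2,1,1} = 0
G(12) = mex{5,4,3,2,1} = 0
G(13) = mex{0,4,3,2,2} = 1
G(14) = mex{0,5,4,3,2} = 1

1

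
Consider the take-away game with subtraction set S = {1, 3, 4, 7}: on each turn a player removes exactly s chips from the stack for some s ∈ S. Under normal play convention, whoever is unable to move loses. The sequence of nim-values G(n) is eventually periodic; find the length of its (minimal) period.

8

G(0) = 0
G(1) = mex{0} = 1
G(2) = mex{1} = 0
G(3) = mex{0,0} = 1
G(4) = mex{1,1,0} = 2
G(5) = mex{2,0,1} = 3
G(6) = mex{3,1,0} = 2
G(7) = mex{2,2,1,0} = 3
G(8) = mex{3,3,2,1} = 0
G(9) = mex{0,2,3,0} = 1
G(10) = mex{1,3,2,1} = 0
G(11) = mex{0,0,3,2} = 1
G(12) = mex{1,1,0,3} = 2
G(13) = mex{2,0,1,2} = 3
G(14) = mex{3,1,0,3} = 2
G(15) = mex{2,2,1,0} = 3
G(16) = mex{3,3,2,1} = 0
G(17) = mex{0,2,3,0} = 1
G(n+8) = G(n) holds for n = 0,…,6 (a full window of length max(S) = 7), so the sequence is purely periodic with period 8.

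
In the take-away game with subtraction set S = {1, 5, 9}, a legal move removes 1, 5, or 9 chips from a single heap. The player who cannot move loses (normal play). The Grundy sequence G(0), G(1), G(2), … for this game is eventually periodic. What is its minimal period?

n :  0  1  2  3  4  5  6  7  8  9 10 11 12 13 14
G :  0  1  0  1  0  1  0  1  0  1  0  1  0  1  0
G(n+2) = G(n) holds for n = 0,…,8 (a full window of length max(S) = 9), so the sequence is purely periodic with period 2.

2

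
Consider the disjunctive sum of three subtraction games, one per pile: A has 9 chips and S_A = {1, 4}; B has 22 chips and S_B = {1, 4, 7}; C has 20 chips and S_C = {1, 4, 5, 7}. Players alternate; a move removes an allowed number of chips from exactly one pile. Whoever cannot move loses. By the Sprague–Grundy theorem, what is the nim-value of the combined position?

1

Pile A, S = {1, 4}:
G(0) = 0
G(1) = mex{0} = 1
G(2) = mex{1} = 0
G(3) = mex{0} = 1
G(4) = mex{1,0} = 2
G(5) = mex{2,1} = 0
G(6) = mex{0,0} = 1
G(7) = mex{1,1} = 0
G(8) = mex{0,2} = 1
G(9) = mex{1,0} = 2
G_A(9) = 2.
Pile B, S = {1, 4, 7}:
G(0) = 0
G(1) = mex{0} = 1
G(2) = mex{1} = 0
G(3) = mex{0} = 1
G(4) = mex{1,0} = 2
G(5) = mex{2,1} = 0
G(6) = mex{0,0} = 1
G(7) = mex{1,1,0} = 2
G(8) = mex{2,2,1} = 0
G(9) = mex{0,0,0} = 1
G(10) = mex{1,1,1} = 0
G(11) = mex{0,2,2} = 1
G(12) = mex{1,0,0} = 2
G(13) = mex{2,1,1} = 0
G(14) = mex{0,0,2} = 1
G(15) = mex{1,1,0} = 2
G(16) = mex{2,2,1} = 0
G(17) = mex{0,0,0} = 1
G(18) = mex{1,1,1} = 0
G(19) = mex{0,2,2} = 1
G(20) = mex{1,0,0} = 2
G(21) = mex{2,1,1} = 0
G(22) = mex{0,0,2} = 1
G_B(22) = 1.
Pile C, S = {1, 4, 5, 7}:
n :  0  1  2  3  4  5  6  7  8  9 10 11 12 13 14 15 16 17 18 19 20
G :  0  1  0  1  2  3  2  3  0  1  0  1  2  3  2  3  0  1  0  1  2
G_C(20) = 2.
Combined Grundy value = 2 ⊕ 1 ⊕ 2 = 1.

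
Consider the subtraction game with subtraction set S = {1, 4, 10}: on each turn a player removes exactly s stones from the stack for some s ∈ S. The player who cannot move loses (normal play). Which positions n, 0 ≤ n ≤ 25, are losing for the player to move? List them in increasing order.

G(0) = 0
G(1) = mex{0} = 1
G(2) = mex{1} = 0
G(3) = mex{0} = 1
G(4) = mex{1,0} = 2
G(5) = mex{2,1} = 0
G(6) = mex{0,0} = 1
G(7) = mex{1,1} = 0
G(8) = mex{0,2} = 1
G(9) = mex{1,0} = 2
G(10) = mex{2,1,0} = 3
G(11) = mex{3,0,1} = 2
G(12) = mex{2,1,0} = 3
G(13) = mex{3,2,1} = 0
G(14) = mex{0,3,2} = 1
G(15) = mex{1,2,0} = 3
G(16) = mex{3,3,1} = 0
G(17) = mex{0,0,0} = 1
G(18) = mex{1,1,1} = 0
G(19) = mex{0,3,2} = 1
G(20) = mex{1,0,3} = 2
G(21) = mex{2,1,2} = 0
G(22) = mex{0,0,3} = 1
G(23) = mex{1,1,0} = 2
G(24) = mex{2,2,1} = 0
G(25) = mex{0,0,3} = 1
P-positions are exactly the n with G(n) = 0.

0, 2, 5, 7, 13, 16, 18, 21, 24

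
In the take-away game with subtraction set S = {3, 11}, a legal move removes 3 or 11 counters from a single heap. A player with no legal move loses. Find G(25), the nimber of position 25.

n :  0  1  2  3  4  5  6  7  8  9 10 11 12 13 14 15 16 17 18 19 20 21 22 23 24 25
G :  0  0  0  1  1  1  0  0  0  1  1  1  2  2  0  0  0  1  1  1  0  0  0  1  1  1

1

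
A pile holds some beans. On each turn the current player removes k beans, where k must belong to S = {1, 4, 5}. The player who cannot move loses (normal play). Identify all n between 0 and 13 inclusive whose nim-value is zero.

G(0) = 0
G(1) = mex{0} = 1
G(2) = mex{1} = 0
G(3) = mex{0} = 1
G(4) = mex{1,0} = 2
G(5) = mex{2,1,0} = 3
G(6) = mex{3,0,1} = 2
G(7) = mex{2,1,0} = 3
G(8) = mex{3,2,1} = 0
G(9) = mex{0,3,2} = 1
G(10) = mex{1,2,3} = 0
G(11) = mex{0,3,2} = 1
G(12) = mex{1,0,3} = 2
G(13) = mex{2,1,0} = 3
P-positions are exactly the n with G(n) = 0.

0, 2, 8, 10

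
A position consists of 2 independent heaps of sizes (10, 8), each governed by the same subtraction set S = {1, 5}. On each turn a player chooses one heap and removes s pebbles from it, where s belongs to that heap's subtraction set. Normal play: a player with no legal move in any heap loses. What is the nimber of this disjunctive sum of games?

All heaps use S = {1, 5}:
G(0) = 0
G(1) = mex{0} = 1
G(2) = mex{1} = 0
G(3) = mex{0} = 1
G(4) = mex{1} = 0
G(5) = mex{0,0} = 1
G(6) = mex{1,1} = 0
G(7) = mex{0,0} = 1
G(8) = mex{1,1} = 0
G(9) = mex{0,0} = 1
G(10) = mex{1,1} = 0
Heap A: G(10) = 0.
Heap B: G(8) = 0.
Combined Grundy value = 0 ⊕ 0 = 0.

0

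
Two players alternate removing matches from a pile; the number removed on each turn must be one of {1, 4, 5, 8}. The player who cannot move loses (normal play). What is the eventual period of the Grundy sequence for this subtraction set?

n :  0  1  2  3  4  5  6  7  8  9 10 11 12 13 14 15 16 17 18 19
G :  0  1  0  1  2  3  2  3  4  0  1  0  1  2  3  2  3  4  0  1
G(n+9) = G(n) holds for n = 0,…,7 (a full window of length max(S) = 8), so the sequence is purely periodic with period 9.

9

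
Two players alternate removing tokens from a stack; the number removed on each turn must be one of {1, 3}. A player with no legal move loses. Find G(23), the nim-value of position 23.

n :  0  1  2  3  4  5  6  7  8  9 10 11 12 13 14 15 16 17 18 19 20 21 22 23
G :  0  1  0  1  0  1  0  1  0  1  0  1  0  1  0  1  0  1  0  1  0  1  0  1

1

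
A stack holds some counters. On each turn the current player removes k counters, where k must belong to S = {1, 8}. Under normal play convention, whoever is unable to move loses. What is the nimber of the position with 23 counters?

n :  0  1  2  3  4  5  6  7  8  9 10 11 12 13 14 15 16 17 18 19 20 21 22 23
G :  0  1  0  1  0  1  0  1  2  0  1  0  1  0  1  0  1  2  0  1  0  1  0  1

1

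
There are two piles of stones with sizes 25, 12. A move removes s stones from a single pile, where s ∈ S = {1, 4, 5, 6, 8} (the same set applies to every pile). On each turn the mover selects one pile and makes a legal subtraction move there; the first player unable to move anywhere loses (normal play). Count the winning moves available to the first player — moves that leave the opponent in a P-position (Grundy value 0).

All piles use S = {1, 4, 5, 6, 8}:
G(0) = 0
G(1) = mex{0} = 1
G(2) = mex{1} = 0
G(3) = mex{0} = 1
G(4) = mex{1,0} = 2
G(5) = mex{2,1,0} = 3
G(6) = mex{3,0,1,0} = 2
G(7) = mex{2,1,0,1} = 3
G(8) = mex{3,2,1,0,0} = 4
G(9) = mex{4,3,2,1,1} = 0
G(10) = mex{0,2,3,2,0} = 1
G(11) = mex{1,3,2,3,1} = 0
G(12) = mex{0,4,3,2,2} = 1
G(13) = mex{1,0,4,3,3} = 2
G(14) = mex{2,1,0,4,2} = 3
G(15) = mex{3,0,1,0,3} = 2
G(16) = mex{2,1,0,1,4} = 3
G(17) = mex{3,2,1,0,0} = 4
G(18) = mex{4,3,2,1,1} = 0
G(19) = mex{0,2,3,2,0} = 1
G(20) = mex{1,3,2,3,1} = 0
G(21) = mex{0,4,3,2,2} = 1
G(22) = mex{1,0,4,3,3} = 2
G(23) = mex{2,1,0,4,2} = 3
G(24) = mex{3,0,1,0,3} = 2
G(25) = mex{2,1,0,1,4} = 3
Pile A: G(25) = 3.
Pile B: G(12) = 1.
Combined Grundy value = 3 ⊕ 1 = 2.
A winning move leaves total XOR = 0, i.e. changes one component's Grundy value g to g ⊕ X where X is the current total.
Pile A: need g' = 3⊕2 = 1. Options: 25−1→G=2, 25−4→G=1, 25−5→G=0, 25−6→G=1, 25−8→G=4. Hits: 2.
Pile B: need g' = 1⊕2 = 3. Options: 12−1→G=0, 12−4→G=4, 12−5→G=3, 12−6→G=2, 12−8→G=2. Hits: 1.

3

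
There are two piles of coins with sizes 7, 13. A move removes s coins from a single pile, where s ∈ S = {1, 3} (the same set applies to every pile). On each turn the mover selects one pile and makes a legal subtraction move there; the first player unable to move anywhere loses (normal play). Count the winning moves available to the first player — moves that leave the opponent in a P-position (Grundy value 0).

0

All piles use S = {1, 3}:
G(0) = 0
G(1) = mex{0} = 1
G(2) = mex{1} = 0
G(3) = mex{0,0} = 1
G(4) = mex{1,1} = 0
G(5) = mex{0,0} = 1
G(6) = mex{1,1} = 0
G(7) = mex{0,0} = 1
G(8) = mex{1,1} = 0
G(9) = mex{0,0} = 1
G(10) = mex{1,1} = 0
G(11) = mex{0,0} = 1
G(12) = mex{1,1} = 0
G(13) = mex{0,0} = 1
Pile A: G(7) = 1.
Pile B: G(13) = 1.
Combined Grundy value = 1 ⊕ 1 = 0.
A winning move leaves total XOR = 0, i.e. changes one component's Grundy value g to g ⊕ X where X is the current total.
Pile A: target g' = 1⊕0 = 1, but every legal move changes the Grundy value (mex property), so 0 moves.
Pile B: target g' = 1⊕0 = 1, but every legal move changes the Grundy value (mex property), so 0 moves.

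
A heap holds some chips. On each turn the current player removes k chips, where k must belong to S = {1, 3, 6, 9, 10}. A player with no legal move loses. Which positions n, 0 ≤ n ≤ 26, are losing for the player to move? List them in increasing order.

G(0) = 0
G(1) = mex{0} = 1
G(2) = mex{1} = 0
G(3) = mex{0,0} = 1
G(4) = mex{1,1} = 0
G(5) = mex{0,0} = 1
G(6) = mex{1,1,0} = 2
G(7) = mex{2,0,1} = 3
G(8) = mex{3,1,0} = 2
G(9) = mex{2,2,1,0} = 3
G(10) = mex{3,3,0,1,0} = 2
G(11) = mex{2,2,1,0,1} = 3
G(12) = mex{3,3,2,1,0} = 4
G(13) = mex{4,2,3,0,1} = 5
G(14) = mex{5,3,2,1,0} = 4
G(15) = mex{4,4,3,2,1} = 0
G(16) = mex{0,5,2,3,2} = 1
G(17) = mex{1,4,3,2,3} = 0
G(18) = mex{0,0,4,3,2} = 1
G(19) = mex{1,1,5,2,3} = 0
G(20) = mex{0,0,4,3,2} = 1
G(21) = mex{1,1,0,4,3} = 2
G(22) = mex{2,0,1,5,4} = 3
G(23) = mex{3,1,0,4,5} = 2
G(24) = mex{2,2,1,0,4} = 3
G(25) = mex{3,3,0,1,0} = 2
G(26) = mex{2,2,1,0,1} = 3
P-positions are exactly the n with G(n) = 0.

0, 2, 4, 15, 17, 19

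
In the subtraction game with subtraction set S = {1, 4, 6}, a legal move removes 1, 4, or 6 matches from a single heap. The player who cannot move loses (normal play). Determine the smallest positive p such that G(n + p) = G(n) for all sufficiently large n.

5

G(0) = 0
G(1) = mex{0} = 1
G(2) = mex{1} = 0
G(3) = mex{0} = 1
G(4) = mex{1,0} = 2
G(5) = mex{2,1} = 0
G(6) = mex{0,0,0} = 1
G(7) = mex{1,1,1} = 0
G(8) = mex{0,2,0} = 1
G(9) = mex{1,0,1} = 2
G(10) = mex{2,1,2} = 0
G(11) = mex{0,0,0} = 1
G(12) = mex{1,1,1} = 0
G(13) = mex{0,2,0} = 1
G(14) = mex{1,0,1} = 2
G(n+5) = G(n) holds for n = 0,…,5 (a full window of length max(S) = 6), so the sequence is purely periodic with period 5.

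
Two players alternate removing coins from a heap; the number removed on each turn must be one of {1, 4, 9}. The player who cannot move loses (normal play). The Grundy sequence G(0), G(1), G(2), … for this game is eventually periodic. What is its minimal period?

5

n :  0  1  2  3  4  5  6  7  8  9 10 11 12 13 14 15
G :  0  1  0  1  2  0  1  0  1  2  0  1  0  1  2  0
G(n+5) = G(n) holds for n = 0,…,8 (a full window of length max(S) = 9), so the sequence is purely periodic with period 5.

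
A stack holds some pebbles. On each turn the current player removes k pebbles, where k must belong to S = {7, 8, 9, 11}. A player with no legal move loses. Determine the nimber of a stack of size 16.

2

G(0) = 0
G(1) = mex{} = 0
G(2) = mex{} = 0
G(3) = mex{} = 0
G(4) = mex{} = 0
G(5) = mex{} = 0
G(6) = mex{} = 0
G(7) = mex{0} = 1
G(8) = mex{0,0} = 1
G(9) = mex{0,0,0} = 1
G(10) = mex{0,0,0} = 1
G(11) = mex{0,0,0,0} = 1
G(12) = mex{0,0,0,0} = 1
G(13) = mex{0,0,0,0} = 1
G(14) = mex{1,0,0,0} = 2
G(15) = mex{1,1,0,0} = 2
G(16) = mex{1,1,1,0} = 2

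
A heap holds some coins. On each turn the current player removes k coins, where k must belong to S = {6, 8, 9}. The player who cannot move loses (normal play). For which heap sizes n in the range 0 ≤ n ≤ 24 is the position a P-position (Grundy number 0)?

0, 1, 2, 3, 4, 5, 15, 16, 17, 18, 19, 20

n :  0  1  2  3  4  5  6  7  8  9 10 11 12 13 14 15 16 17 18 19 20 21 22 23 24
G :  0  0  0  0  0  0  1  1  1  1  1  1  2  2  2  0  0  0  0  0  0  1  1  1  1
P-positions are exactly the n with G(n) = 0.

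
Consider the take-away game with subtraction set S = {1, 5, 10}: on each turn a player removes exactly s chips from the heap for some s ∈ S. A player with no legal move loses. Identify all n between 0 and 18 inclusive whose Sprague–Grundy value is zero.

0, 2, 4, 6, 8, 15, 17

n :  0  1  2  3  4  5  6  7  8  9 10 11 12 13 14 15 16 17 18
G :  0  1  0  1  0  1  0  1  0  1  2  3  2  3  2  0  1  0  1
P-positions are exactly the n with G(n) = 0.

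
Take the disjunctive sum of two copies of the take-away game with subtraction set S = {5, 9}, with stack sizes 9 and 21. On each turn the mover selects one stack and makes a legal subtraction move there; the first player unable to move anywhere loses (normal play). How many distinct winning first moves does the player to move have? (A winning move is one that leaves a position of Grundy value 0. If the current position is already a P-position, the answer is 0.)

All stacks use S = {5, 9}:
G(0) = 0
G(1) = mex{} = 0
G(2) = mex{} = 0
G(3) = mex{} = 0
G(4) = mex{} = 0
G(5) = mex{0} = 1
G(6) = mex{0} = 1
G(7) = mex{0} = 1
G(8) = mex{0} = 1
G(9) = mex{0,0} = 1
G(10) = mex{1,0} = 2
G(11) = mex{1,0} = 2
G(12) = mex{1,0} = 2
G(13) = mex{1,0} = 2
G(14) = mex{1,1} = 0
G(15) = mex{2,1} = 0
G(16) = mex{2,1} = 0
G(17) = mex{2,1} = 0
G(18) = mex{2,1} = 0
G(19) = mex{0,2} = 1
G(20) = mex{0,2} = 1
G(21) = mex{0,2} = 1
Stack A: G(9) = 1.
Stack B: G(21) = 1.
Combined Grundy value = 1 ⊕ 1 = 0.
A winning move leaves total XOR = 0, i.e. changes one component's Grundy value g to g ⊕ X where X is the current total.
Stack A: target g' = 1⊕0 = 1, but every legal move changes the Grundy value (mex property), so 0 moves.
Stack B: target g' = 1⊕0 = 1, but every legal move changes the Grundy value (mex property), so 0 moves.

0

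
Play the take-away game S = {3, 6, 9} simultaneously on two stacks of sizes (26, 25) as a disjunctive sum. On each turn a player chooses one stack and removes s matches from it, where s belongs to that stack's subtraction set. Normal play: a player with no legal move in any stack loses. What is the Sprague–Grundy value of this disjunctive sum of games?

0

All stacks use S = {3, 6, 9}:
n :  0  1  2  3  4  5  6  7  8  9 10 11 12 13 14 15 16 17 18 19 20 21 22 23 24 25 26
G :  0  0  0  1  1  1  2  2  2  3  3  3  0  0  0  1  1  1  2  2  2  3  3  3  0  0  0
Stack A: G(26) = 0.
Stack B: G(25) = 0.
Combined Grundy value = 0 ⊕ 0 = 0.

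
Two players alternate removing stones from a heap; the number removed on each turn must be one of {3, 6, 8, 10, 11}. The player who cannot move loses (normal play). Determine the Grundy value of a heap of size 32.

G(0) = 0
G(1) = mex{} = 0
G(2) = mex{} = 0
G(3) = mex{0} = 1
G(4) = mex{0} = 1
G(5) = mex{0} = 1
G(6) = mex{1,0} = 2
G(7) = mex{1,0} = 2
G(8) = mex{1,0,0} = 2
G(9) = mex{2,1,0} = 3
G(10) = mex{2,1,0,0} = 3
G(11) = mex{2,1,1,0,0} = 3
G(12) = mex{3,2,1,0,0} = 4
G(13) = mex{3,2,1,1,0} = 4
G(14) = mex{3,2,2,1,1} = 0
G(15) = mex{4,3,2,1,1} = 0
G(16) = mex{4,3,2,2,1} = 0
G(17) = mex{0,3,3,2,2} = 1
G(18) = mex{0,4,3,2,2} = 1
G(19) = mex{0,4,3,3,2} = 1
G(20) = mex{1,0,4,3,3} = 2
G(21) = mex{1,0,4,3,3} = 2
G(22) = mex{1,0,0,4,3} = 2
G(23) = mex{2,1,0,4,4} = 3
G(24) = mex{2,1,0,0,4} = 3
G(25) = mex{2,1,1,0,0} = 3
G(26) = mex{3,2,1,0,0} = 4
G(27) = mex{3,2,1,1,0} = 4
G(28) = mex{3,2,2,1,1} = 0
G(29) = mex{4,3,2,1,1} = 0
G(30) = mex{4,3,2,2,1} = 0
G(31) = mex{0,3,3,2,2} = 1
G(32) = mex{0,4,3,2,2} = 1

1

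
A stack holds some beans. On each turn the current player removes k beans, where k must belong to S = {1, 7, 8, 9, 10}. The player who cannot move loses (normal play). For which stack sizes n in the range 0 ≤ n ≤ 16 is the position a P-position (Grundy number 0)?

n :  0  1  2  3  4  5  6  7  8  9 10 11 12 13 14 15 16
G :  0  1  0  1  0  1  0  1  2  3  2  3  2  3  2  3  4
P-positions are exactly the n with G(n) = 0.

0, 2, 4, 6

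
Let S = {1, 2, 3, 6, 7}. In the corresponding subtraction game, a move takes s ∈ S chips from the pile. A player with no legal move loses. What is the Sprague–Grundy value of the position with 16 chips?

0

G(0) = 0
G(1) = mex{0} = 1
G(2) = mex{1,0} = 2
G(3) = mex{2,1,0} = 3
G(4) = mex{3,2,1} = 0
G(5) = mex{0,3,2} = 1
G(6) = mex{1,0,3,0} = 2
G(7) = mex{2,1,0,1,0} = 3
G(8) = mex{3,2,1,2,1} = 0
G(9) = mex{0,3,2,3,2} = 1
G(10) = mex{1,0,3,0,3} = 2
G(11) = mex{2,1,0,1,0} = 3
G(12) = mex{3,2,1,2,1} = 0
G(13) = mex{0,3,2,3,2} = 1
G(14) = mex{1,0,3,0,3} = 2
G(15) = mex{2,1,0,1,0} = 3
G(16) = mex{3,2,1,2,1} = 0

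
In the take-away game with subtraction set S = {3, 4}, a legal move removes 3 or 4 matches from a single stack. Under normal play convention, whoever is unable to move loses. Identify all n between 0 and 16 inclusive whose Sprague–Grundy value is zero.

0, 1, 2, 7, 8, 9, 14, 15, 16

n :  0  1  2  3  4  5  6  7  8  9 10 11 12 13 14 15 16
G :  0  0  0  1  1  1  2  0  0  0  1  1  1  2  0  0  0
P-positions are exactly the n with G(n) = 0.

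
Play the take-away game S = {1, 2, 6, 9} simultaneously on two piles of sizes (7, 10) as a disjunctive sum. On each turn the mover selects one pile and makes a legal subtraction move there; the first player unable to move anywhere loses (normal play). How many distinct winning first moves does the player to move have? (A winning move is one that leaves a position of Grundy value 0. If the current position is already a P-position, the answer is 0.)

All piles use S = {1, 2, 6, 9}:
G(0) = 0
G(1) = mex{0} = 1
G(2) = mex{1,0} = 2
G(3) = mex{2,1} = 0
G(4) = mex{0,2} = 1
G(5) = mex{1,0} = 2
G(6) = mex{2,1,0} = 3
G(7) = mex{3,2,1} = 0
G(8) = mex{0,3,2} = 1
G(9) = mex{1,0,0,0} = 2
G(10) = mex{2,1,1,1} = 0
Pile A: G(7) = 0.
Pile B: G(10) = 0.
Combined Grundy value = 0 ⊕ 0 = 0.
A winning move leaves total XOR = 0, i.e. changes one component's Grundy value g to g ⊕ X where X is the current total.
Pile A: target g' = 0⊕0 = 0, but every legal move changes the Grundy value (mex property), so 0 moves.
Pile B: target g' = 0⊕0 = 0, but every legal move changes the Grundy value (mex property), so 0 moves.

0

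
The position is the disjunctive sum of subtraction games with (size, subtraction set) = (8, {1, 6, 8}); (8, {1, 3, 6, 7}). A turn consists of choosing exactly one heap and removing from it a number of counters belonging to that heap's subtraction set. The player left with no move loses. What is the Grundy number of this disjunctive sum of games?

3

Heap A, S = {1, 6, 8}:
G(0) = 0
G(1) = mex{0} = 1
G(2) = mex{1} = 0
G(3) = mex{0} = 1
G(4) = mex{1} = 0
G(5) = mex{0} = 1
G(6) = mex{1,0} = 2
G(7) = mex{2,1} = 0
G(8) = mex{0,0,0} = 1
G_A(8) = 1.
Heap B, S = {1, 3, 6, 7}:
G(0) = 0
G(1) = mex{0} = 1
G(2) = mex{1} = 0
G(3) = mex{0,0} = 1
G(4) = mex{1,1} = 0
G(5) = mex{0,0} = 1
G(6) = mex{1,1,0} = 2
G(7) = mex{2,0,1,0} = 3
G(8) = mex{3,1,0,1} = 2
G_B(8) = 2.
Combined Grundy value = 1 ⊕ 2 = 3.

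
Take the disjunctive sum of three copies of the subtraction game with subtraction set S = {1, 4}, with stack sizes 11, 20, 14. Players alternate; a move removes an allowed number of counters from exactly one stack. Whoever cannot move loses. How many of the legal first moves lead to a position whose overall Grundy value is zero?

1

All stacks use S = {1, 4}:
n :  0  1  2  3  4  5  6  7  8  9 10 11 12 13 14 15 16 17 18 19 20
G :  0  1  0  1  2  0  1  0  1  2  0  1  0  1  2  0  1  0  1  2  0
Stack A: G(11) = 1.
Stack B: G(20) = 0.
Stack C: G(14) = 2.
Combined Grundy value = 1 ⊕ 0 ⊕ 2 = 3.
A winning move leaves total XOR = 0, i.e. changes one component's Grundy value g to g ⊕ X where X is the current total.
Stack A: need g' = 1⊕3 = 2. Options: 11−1→G=0, 11−4→G=0. Hits: 0.
Stack B: need g' = 0⊕3 = 3. Options: 20−1→G=2, 20−4→G=1. Hits: 0.
Stack C: need g' = 2⊕3 = 1. Options: 14−1→G=1, 14−4→G=0. Hits: 1.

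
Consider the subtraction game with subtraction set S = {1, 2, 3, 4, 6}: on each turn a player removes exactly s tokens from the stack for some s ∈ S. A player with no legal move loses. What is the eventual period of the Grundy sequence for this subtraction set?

5

G(0) = 0
G(1) = mex{0} = 1
G(2) = mex{1,0} = 2
G(3) = mex{2,1,0} = 3
G(4) = mex{3,2,1,0} = 4
G(5) = mex{4,3,2,1} = 0
G(6) = mex{0,4,3,2,0} = 1
G(7) = mex{1,0,4,3,1} = 2
G(8) = mex{2,1,0,4,2} = 3
G(9) = mex{3,2,1,0,3} = 4
G(10) = mex{4,3,2,1,4} = 0
G(11) = mex{0,4,3,2,0} = 1
G(12) = mex{1,0,4,3,1} = 2
G(13) = mex{2,1,0,4,2} = 3
G(14) = mex{3,2,1,0,3} = 4
G(n+5) = G(n) holds for n = 0,…,5 (a full window of length max(S) = 6), so the sequence is purely periodic with period 5.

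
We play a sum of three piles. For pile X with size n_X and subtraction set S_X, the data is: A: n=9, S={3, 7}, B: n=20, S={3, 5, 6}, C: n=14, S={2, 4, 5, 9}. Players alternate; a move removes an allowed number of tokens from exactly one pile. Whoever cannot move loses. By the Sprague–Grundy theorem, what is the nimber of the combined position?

1

Pile A, S = {3, 7}:
G(0) = 0
G(1) = mex{} = 0
G(2) = mex{} = 0
G(3) = mex{0} = 1
G(4) = mex{0} = 1
G(5) = mex{0} = 1
G(6) = mex{1} = 0
G(7) = mex{1,0} = 2
G(8) = mex{1,0} = 2
G(9) = mex{0,0} = 1
G_A(9) = 1.
Pile B, S = {3, 5, 6}:
n :  0  1  2  3  4  5  6  7  8  9 10 11 12 13 14 15 16 17 18 19 20
G :  0  0  0  1  1  1  2  2  2  0  0  0  1  1  1  2  2  2  0  0  0
G_B(20) = 0.
Pile C, S = {2, 4, 5, 9}:
G(0) = 0
G(1) = mex{} = 0
G(2) = mex{0} = 1
G(3) = mex{0} = 1
G(4) = mex{1,0} = 2
G(5) = mex{1,0,0} = 2
G(6) = mex{2,1,0} = 3
G(7) = mex{2,1,1} = 0
G(8) = mex{3,2,1} = 0
G(9) = mex{0,2,2,0} = 1
G(10) = mex{0,3,2,0} = 1
G(11) = mex{1,0,3,1} = 2
G(12) = mex{1,0,0,1} = 2
G(13) = mex{2,1,0,2} = 3
G(14) = mex{2,1,1,2} = 0
G_C(14) = 0.
Combined Grundy value = 1 ⊕ 0 ⊕ 0 = 1.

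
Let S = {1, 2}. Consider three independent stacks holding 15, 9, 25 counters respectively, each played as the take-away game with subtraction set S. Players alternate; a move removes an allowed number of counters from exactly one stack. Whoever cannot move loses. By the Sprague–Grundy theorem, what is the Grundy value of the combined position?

1

All stacks use S = {1, 2}:
G(0) = 0
G(1) = mex{0} = 1
G(2) = mex{1,0} = 2
G(3) = mex{2,1} = 0
G(4) = mex{0,2} = 1
G(5) = mex{1,0} = 2
G(6) = mex{2,1} = 0
G(7) = mex{0,2} = 1
G(8) = mex{1,0} = 2
G(9) = mex{2,1} = 0
G(10) = mex{0,2} = 1
G(11) = mex{1,0} = 2
G(12) = mex{2,1} = 0
G(13) = mex{0,2} = 1
G(14) = mex{1,0} = 2
G(15) = mex{2,1} = 0
G(16) = mex{0,2} = 1
G(17) = mex{1,0} = 2
G(18) = mex{2,1} = 0
G(19) = mex{0,2} = 1
G(20) = mex{1,0} = 2
G(21) = mex{2,1} = 0
G(22) = mex{0,2} = 1
G(23) = mex{1,0} = 2
G(24) = mex{2,1} = 0
G(25) = mex{0,2} = 1
Stack A: G(15) = 0.
Stack B: G(9) = 0.
Stack C: G(25) = 1.
Combined Grundy value = 0 ⊕ 0 ⊕ 1 = 1.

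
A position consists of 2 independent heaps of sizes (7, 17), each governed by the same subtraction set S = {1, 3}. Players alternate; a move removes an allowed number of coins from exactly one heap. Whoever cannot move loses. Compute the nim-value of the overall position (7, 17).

0

All heaps use S = {1, 3}:
G(0) = 0
G(1) = mex{0} = 1
G(2) = mex{1} = 0
G(3) = mex{0,0} = 1
G(4) = mex{1,1} = 0
G(5) = mex{0,0} = 1
G(6) = mex{1,1} = 0
G(7) = mex{0,0} = 1
G(8) = mex{1,1} = 0
G(9) = mex{0,0} = 1
G(10) = mex{1,1} = 0
G(11) = mex{0,0} = 1
G(12) = mex{1,1} = 0
G(13) = mex{0,0} = 1
G(14) = mex{1,1} = 0
G(15) = mex{0,0} = 1
G(16) = mex{1,1} = 0
G(17) = mex{0,0} = 1
Heap A: G(7) = 1.
Heap B: G(17) = 1.
Combined Grundy value = 1 ⊕ 1 = 0.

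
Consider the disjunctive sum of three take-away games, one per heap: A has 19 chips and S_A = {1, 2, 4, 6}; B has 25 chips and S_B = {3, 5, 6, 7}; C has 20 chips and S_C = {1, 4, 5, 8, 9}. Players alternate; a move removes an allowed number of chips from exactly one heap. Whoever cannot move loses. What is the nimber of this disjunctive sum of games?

Heap A, S = {1, 2, 4, 6}:
G(0) = 0
G(1) = mex{0} = 1
G(2) = mex{1,0} = 2
G(3) = mex{2,1} = 0
G(4) = mex{0,2,0} = 1
G(5) = mex{1,0,1} = 2
G(6) = mex{2,1,2,0} = 3
G(7) = mex{3,2,0,1} = 4
G(8) = mex{4,3,1,2} = 0
G(9) = mex{0,4,2,0} = 1
G(10) = mex{1,0,3,1} = 2
G(11) = mex{2,1,4,2} = 0
G(12) = mex{0,2,0,3} = 1
G(13) = mex{1,0,1,4} = 2
G(14) = mex{2,1,2,0} = 3
G(15) = mex{3,2,0,1} = 4
G(16) = mex{4,3,1,2} = 0
G(17) = mex{0,4,2,0} = 1
G(18) = mex{1,0,3,1} = 2
G(19) = mex{2,1,4,2} = 0
G_A(19) = 0.
Heap B, S = {3, 5, 6, 7}:
n :  0  1  2  3  4  5  6  7  8  9 10 11 12 13 14 15 16 17 18 19 20 21 22 23 24 25
G :  0  0  0  1  1  1  2  2  2  3  0  0  0  1  1  1  2  2  2  3  0  0  0  1  1  1
G_B(25) = 1.
Heap C, S = {1, 4, 5, 8, 9}:
n :  0  1  2  3  4  5  6  7  8  9 10 11 12 13 14 15 16 17 18 19 20
G :  0  1  0  1  2  3  2  3  4  5  4  5  0  1  0  1  2  3  2  3  4
G_C(20) = 4.
Combined Grundy value = 0 ⊕ 1 ⊕ 4 = 5.

5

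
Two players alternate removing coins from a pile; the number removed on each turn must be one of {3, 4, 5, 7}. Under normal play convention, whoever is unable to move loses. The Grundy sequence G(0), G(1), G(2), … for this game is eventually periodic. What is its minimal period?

10

n :  0  1  2  3  4  5  6  7  8  9 10 11 12 13 14 15 16 17 18 19 20 21
G :  0  0  0  1  1  1  2  2  2  3  0  0  0  1  1  1  2  2  2  3  0  0
G(n+10) = G(n) holds for n = 0,…,6 (a full window of length max(S) = 7), so the sequence is purely periodic with period 10.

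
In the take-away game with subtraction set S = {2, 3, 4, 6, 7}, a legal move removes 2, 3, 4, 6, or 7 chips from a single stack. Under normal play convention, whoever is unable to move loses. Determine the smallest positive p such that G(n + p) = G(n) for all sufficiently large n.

9

n :  0  1  2  3  4  5  6  7  8  9 10 11 12 13 14 15 16 17 18 19
G :  0  0  1  1  2  2  3  3  4  0  0  1  1  2  2  3  3  4  0  0
G(n+9) = G(n) holds for n = 0,…,6 (a full window of length max(S) = 7), so the sequence is purely periodic with period 9.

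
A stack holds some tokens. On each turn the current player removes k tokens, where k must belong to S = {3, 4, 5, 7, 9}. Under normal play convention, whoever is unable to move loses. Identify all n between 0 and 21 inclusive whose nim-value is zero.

G(0) = 0
G(1) = mex{} = 0
G(2) = mex{} = 0
G(3) = mex{0} = 1
G(4) = mex{0,0} = 1
G(5) = mex{0,0,0} = 1
G(6) = mex{1,0,0} = 2
G(7) = mex{1,1,0,0} = 2
G(8) = mex{1,1,1,0} = 2
G(9) = mex{2,1,1,0,0} = 3
G(10) = mex{2,2,1,1,0} = 3
G(11) = mex{2,2,2,1,0} = 3
G(12) = mex{3,2,2,1,1} = 0
G(13) = mex{3,3,2,2,1} = 0
G(14) = mex{3,3,3,2,1} = 0
G(15) = mex{0,3,3,2,2} = 1
G(16) = mex{0,0,3,3,2} = 1
G(17) = mex{0,0,0,3,2} = 1
G(18) = mex{1,0,0,3,3} = 2
G(19) = mex{1,1,0,0,3} = 2
G(20) = mex{1,1,1,0,3} = 2
G(21) = mex{2,1,1,0,0} = 3
P-positions are exactly the n with G(n) = 0.

0, 1, 2, 12, 13, 14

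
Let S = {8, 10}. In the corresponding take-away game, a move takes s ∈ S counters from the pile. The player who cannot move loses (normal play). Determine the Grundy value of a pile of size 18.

0

n :  0  1  2  3  4  5  6  7  8  9 10 11 12 13 14 15 16 17 18
G :  0  0  0  0  0  0  0  0  1  1  1  1  1  1  1  1  2  2  0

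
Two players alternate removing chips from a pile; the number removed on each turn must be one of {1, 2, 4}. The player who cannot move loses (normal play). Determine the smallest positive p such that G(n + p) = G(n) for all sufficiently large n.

n :  0  1  2  3  4  5  6  7  8  9 10 11 12 13 14
G :  0  1  2  0  1  2  0  1  2  0  1  2  0  1  2
G(n+3) = G(n) holds for n = 0,…,3 (a full window of length max(S) = 4), so the sequence is purely periodic with period 3.

3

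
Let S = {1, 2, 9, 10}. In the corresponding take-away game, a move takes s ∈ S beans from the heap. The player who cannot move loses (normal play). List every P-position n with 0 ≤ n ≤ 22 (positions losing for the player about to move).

0, 3, 6, 11, 14, 17, 22

G(0) = 0
G(1) = mex{0} = 1
G(2) = mex{1,0} = 2
G(3) = mex{2,1} = 0
G(4) = mex{0,2} = 1
G(5) = mex{1,0} = 2
G(6) = mex{2,1} = 0
G(7) = mex{0,2} = 1
G(8) = mex{1,0} = 2
G(9) = mex{2,1,0} = 3
G(10) = mex{3,2,1,0} = 4
G(11) = mex{4,3,2,1} = 0
G(12) = mex{0,4,0,2} = 1
G(13) = mex{1,0,1,0} = 2
G(14) = mex{2,1,2,1} = 0
G(15) = mex{0,2,0,2} = 1
G(16) = mex{1,0,1,0} = 2
G(17) = mex{2,1,2,1} = 0
G(18) = mex{0,2,3,2} = 1
G(19) = mex{1,0,4,3} = 2
G(20) = mex{2,1,0,4} = 3
G(21) = mex{3,2,1,0} = 4
G(22) = mex{4,3,2,1} = 0
P-positions are exactly the n with G(n) = 0.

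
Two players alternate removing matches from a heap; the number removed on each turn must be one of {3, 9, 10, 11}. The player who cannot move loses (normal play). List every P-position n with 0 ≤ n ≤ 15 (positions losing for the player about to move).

G(0) = 0
G(1) = mex{} = 0
G(2) = mex{} = 0
G(3) = mex{0} = 1
G(4) = mex{0} = 1
G(5) = mex{0} = 1
G(6) = mex{1} = 0
G(7) = mex{1} = 0
G(8) = mex{1} = 0
G(9) = mex{0,0} = 1
G(10) = mex{0,0,0} = 1
G(11) = mex{0,0,0,0} = 1
G(12) = mex{1,1,0,0} = 2
G(13) = mex{1,1,1,0} = 2
G(14) = mex{1,1,1,1} = 0
G(15) = mex{2,0,1,1} = 3
P-positions are exactly the n with G(n) = 0.

0, 1, 2, 6, 7, 8, 14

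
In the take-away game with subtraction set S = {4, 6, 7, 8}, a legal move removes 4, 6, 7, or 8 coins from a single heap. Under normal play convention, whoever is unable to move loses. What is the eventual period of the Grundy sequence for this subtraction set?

12

n :  0  1  2  3  4  5  6  7  8  9 10 11 12 13 14 15 16 17 18 19 20 21 22 23 24 25
G :  0  0  0  0  1  1  1  1  2  2  2  2  0  0  0  0  1  1  1  1  2  2  2  2  0  0
G(n+12) = G(n) holds for n = 0,…,7 (a full window of length max(S) = 8), so the sequence is purely periodic with period 12.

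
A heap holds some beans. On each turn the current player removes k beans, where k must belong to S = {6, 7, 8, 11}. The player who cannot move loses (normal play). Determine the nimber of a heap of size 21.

0

n :  0  1  2  3  4  5  6  7  8  9 10 11 12 13 14 15 16 17 18 19 20 21
G :  0  0  0  0  0  0  1  1  1  1  1  1  2  2  2  2  2  0  0  0  0  0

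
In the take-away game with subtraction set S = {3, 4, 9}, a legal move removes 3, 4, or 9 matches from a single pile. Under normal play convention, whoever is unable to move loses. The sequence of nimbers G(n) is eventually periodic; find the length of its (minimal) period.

13

n :  0  1  2  3  4  5  6  7  8  9 10 11 12 13 14 15 16 17 18 19 20 21 22 23 24 25 26 27
G :  0  0  0  1  1  1  2  0  0  3  1  1  2  0  0  0  1  1  1  2  0  0  3  1  1  2  0  0
G(n+13) = G(n) holds for n = 0,…,8 (a full window of length max(S) = 9), so the sequence is purely periodic with period 13.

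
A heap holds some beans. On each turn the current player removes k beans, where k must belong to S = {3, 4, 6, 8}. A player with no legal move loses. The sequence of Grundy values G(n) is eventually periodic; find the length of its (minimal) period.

n :  0  1  2  3  4  5  6  7  8  9 10 11 12 13 14 15 16 17 18 19 20 21 22 23
G :  0  0  0  1  1  1  2  2  2  3  3  0  0  0  1  1  1  2  2  2  3  3  0  0
G(n+11) = G(n) holds for n = 0,…,7 (a full window of length max(S) = 8), so the sequence is purely periodic with period 11.

11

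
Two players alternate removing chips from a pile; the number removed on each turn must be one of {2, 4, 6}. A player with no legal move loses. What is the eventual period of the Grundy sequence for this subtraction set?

G(0) = 0
G(1) = mex{} = 0
G(2) = mex{0} = 1
G(3) = mex{0} = 1
G(4) = mex{1,0} = 2
G(5) = mex{1,0} = 2
G(6) = mex{2,1,0} = 3
G(7) = mex{2,1,0} = 3
G(8) = mex{3,2,1} = 0
G(9) = mex{3,2,1} = 0
G(10) = mex{0,3,2} = 1
G(11) = mex{0,3,2} = 1
G(12) = mex{1,0,3} = 2
G(13) = mex{1,0,3} = 2
G(14) = mex{2,1,0} = 3
G(15) = mex{2,1,0} = 3
G(16) = mex{3,2,1} = 0
G(17) = mex{3,2,1} = 0
G(n+8) = G(n) holds for n = 0,…,5 (a full window of length max(S) = 6), so the sequence is purely periodic with period 8.

8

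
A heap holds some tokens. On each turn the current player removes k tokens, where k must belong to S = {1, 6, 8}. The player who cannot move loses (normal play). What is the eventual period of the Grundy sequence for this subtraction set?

n :  0  1  2  3  4  5  6  7  8  9 10 11 12 13 14 15 16
G :  0  1  0  1  0  1  2  0  1  0  1  0  1  2  0  1  0
G(n+7) = G(n) holds for n = 0,…,7 (a full window of length max(S) = 8), so the sequence is purely periodic with period 7.

7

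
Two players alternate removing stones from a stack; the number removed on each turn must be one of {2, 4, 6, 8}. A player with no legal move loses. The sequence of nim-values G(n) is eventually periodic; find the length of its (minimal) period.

10

G(0) = 0
G(1) = mex{} = 0
G(2) = mex{0} = 1
G(3) = mex{0} = 1
G(4) = mex{1,0} = 2
G(5) = mex{1,0} = 2
G(6) = mex{2,1,0} = 3
G(7) = mex{2,1,0} = 3
G(8) = mex{3,2,1,0} = 4
G(9) = mex{3,2,1,0} = 4
G(10) = mex{4,3,2,1} = 0
G(11) = mex{4,3,2,1} = 0
G(12) = mex{0,4,3,2} = 1
G(13) = mex{0,4,3,2} = 1
G(14) = mex{1,0,4,3} = 2
G(15) = mex{1,0,4,3} = 2
G(16) = mex{2,1,0,4} = 3
G(17) = mex{2,1,0,4} = 3
G(18) = mex{3,2,1,0} = 4
G(19) = mex{3,2,1,0} = 4
G(20) = mex{4,3,2,1} = 0
G(21) = mex{4,3,2,1} = 0
G(n+10) = G(n) holds for n = 0,…,7 (a full window of length max(S) = 8), so the sequence is purely periodic with period 10.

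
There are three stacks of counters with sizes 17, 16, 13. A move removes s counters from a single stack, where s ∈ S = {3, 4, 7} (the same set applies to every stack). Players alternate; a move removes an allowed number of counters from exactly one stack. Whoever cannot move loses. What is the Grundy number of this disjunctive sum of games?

All stacks use S = {3, 4, 7}:
n :  0  1  2  3  4  5  6  7  8  9 10 11 12 13 14 15 16 17
G :  0  0  0  1  1  1  2  2  2  3  0  0  0  1  1  1  2  2
Stack A: G(17) = 2.
Stack B: G(16) = 2.
Stack C: G(13) = 1.
Combined Grundy value = 2 ⊕ 2 ⊕ 1 = 1.

1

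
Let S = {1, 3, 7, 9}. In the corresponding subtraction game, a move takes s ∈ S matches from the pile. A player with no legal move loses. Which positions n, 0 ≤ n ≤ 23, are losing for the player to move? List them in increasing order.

0, 2, 4, 6, 8, 10, 12, 14, 16, 18, 20, 22

G(0) = 0
G(1) = mex{0} = 1
G(2) = mex{1} = 0
G(3) = mex{0,0} = 1
G(4) = mex{1,1} = 0
G(5) = mex{0,0} = 1
G(6) = mex{1,1} = 0
G(7) = mex{0,0,0} = 1
G(8) = mex{1,1,1} = 0
G(9) = mex{0,0,0,0} = 1
G(10) = mex{1,1,1,1} = 0
G(11) = mex{0,0,0,0} = 1
G(12) = mex{1,1,1,1} = 0
G(13) = mex{0,0,0,0} = 1
G(14) = mex{1,1,1,1} = 0
G(15) = mex{0,0,0,0} = 1
G(16) = mex{1,1,1,1} = 0
G(17) = mex{0,0,0,0} = 1
G(18) = mex{1,1,1,1} = 0
G(19) = mex{0,0,0,0} = 1
G(20) = mex{1,1,1,1} = 0
G(21) = mex{0,0,0,0} = 1
G(22) = mex{1,1,1,1} = 0
G(23) = mex{0,0,0,0} = 1
P-positions are exactly the n with G(n) = 0.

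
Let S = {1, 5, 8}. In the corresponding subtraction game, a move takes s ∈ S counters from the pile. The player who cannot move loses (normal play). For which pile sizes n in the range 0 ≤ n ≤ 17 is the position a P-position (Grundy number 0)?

n :  0  1  2  3  4  5  6  7  8  9 10 11 12 13 14 15 16 17
G :  0  1  0  1  0  1  0  1  2  3  2  3  2  0  1  0  1  0
P-positions are exactly the n with G(n) = 0.

0, 2, 4, 6, 13, 15, 17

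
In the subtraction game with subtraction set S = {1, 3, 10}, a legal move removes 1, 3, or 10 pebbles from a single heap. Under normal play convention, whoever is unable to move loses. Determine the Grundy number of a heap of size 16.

1

n :  0  1  2  3  4  5  6  7  8  9 10 11 12 13 14 15 16
G :  0  1  0  1  0  1  0  1  0  1  2  3  2  0  1  0  1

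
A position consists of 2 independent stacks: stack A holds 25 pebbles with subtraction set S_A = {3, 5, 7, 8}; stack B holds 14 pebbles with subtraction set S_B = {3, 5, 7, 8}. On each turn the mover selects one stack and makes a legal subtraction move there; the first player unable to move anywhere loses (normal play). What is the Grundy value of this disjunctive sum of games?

0

Stack A, S = {3, 5, 7, 8}:
G(0) = 0
G(1) = mex{} = 0
G(2) = mex{} = 0
G(3) = mex{0} = 1
G(4) = mex{0} = 1
G(5) = mex{0,0} = 1
G(6) = mex{1,0} = 2
G(7) = mex{1,0,0} = 2
G(8) = mex{1,1,0,0} = 2
G(9) = mex{2,1,0,0} = 3
G(10) = mex{2,1,1,0} = 3
G(11) = mex{2,2,1,1} = 0
G(12) = mex{3,2,1,1} = 0
G(13) = mex{3,2,2,1} = 0
G(14) = mex{0,3,2,2} = 1
G(15) = mex{0,3,2,2} = 1
G(16) = mex{0,0,3,2} = 1
G(17) = mex{1,0,3,3} = 2
G(18) = mex{1,0,0,3} = 2
G(19) = mex{1,1,0,0} = 2
G(20) = mex{2,1,0,0} = 3
G(21) = mex{2,1,1,0} = 3
G(22) = mex{2,2,1,1} = 0
G(23) = mex{3,2,1,1} = 0
G(24) = mex{3,2,2,1} = 0
G(25) = mex{0,3,2,2} = 1
G_A(25) = 1.
Stack B, S = {3, 5, 7, 8}:
G(0) = 0
G(1) = mex{} = 0
G(2) = mex{} = 0
G(3) = mex{0} = 1
G(4) = mex{0} = 1
G(5) = mex{0,0} = 1
G(6) = mex{1,0} = 2
G(7) = mex{1,0,0} = 2
G(8) = mex{1,1,0,0} = 2
G(9) = mex{2,1,0,0} = 3
G(10) = mex{2,1,1,0} = 3
G(11) = mex{2,2,1,1} = 0
G(12) = mex{3,2,1,1} = 0
G(13) = mex{3,2,2,1} = 0
G(14) = mex{0,3,2,2} = 1
G_B(14) = 1.
Combined Grundy value = 1 ⊕ 1 = 0.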